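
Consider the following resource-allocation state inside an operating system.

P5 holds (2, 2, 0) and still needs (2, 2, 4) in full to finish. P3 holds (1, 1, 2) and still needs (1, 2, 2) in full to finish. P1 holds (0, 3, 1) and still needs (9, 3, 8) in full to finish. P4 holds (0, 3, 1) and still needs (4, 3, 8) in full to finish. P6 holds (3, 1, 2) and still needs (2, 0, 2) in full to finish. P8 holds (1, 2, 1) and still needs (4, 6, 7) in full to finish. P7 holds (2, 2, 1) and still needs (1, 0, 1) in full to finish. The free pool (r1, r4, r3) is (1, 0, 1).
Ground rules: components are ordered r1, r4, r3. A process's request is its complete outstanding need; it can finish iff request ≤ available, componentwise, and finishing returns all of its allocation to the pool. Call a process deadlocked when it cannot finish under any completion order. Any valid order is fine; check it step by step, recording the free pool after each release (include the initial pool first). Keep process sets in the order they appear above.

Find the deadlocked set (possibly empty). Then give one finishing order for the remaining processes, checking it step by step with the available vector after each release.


Deadlocked set: P1, P4 and P8.
Key observation: no order helps: past P7, P6, P3, P5, the free pool tops out at (9, 6, 6), below what each blocked process needs in r3.
The rest can finish in the order P7, P6, P3, P5. Check, step by step:
  pool = (1, 0, 1)
  run P7 (needs (1, 0, 1), free (1, 0, 1)); after release of (2, 2, 1) the pool is (3, 2, 2)
  run P6 (needs (2, 0, 2), free (3, 2, 2)); after release of (3, 1, 2) the pool is (6, 3, 4)
  run P3 (needs (1, 2, 2), free (6, 3, 4)); after release of (1, 1, 2) the pool is (7, 4, 6)
  run P5 (needs (2, 2, 4), free (7, 4, 6)); after release of (2, 2, 0) the pool is (9, 6, 6)
The blocked processes can never fit:
  P1 cannot run: need (9, 3, 8) vs free (9, 6, 6) (insufficient r3)
  P4 cannot run: need (4, 3, 8) vs free (9, 6, 6) (insufficient r3)
  P8 cannot run: need (4, 6, 7) vs free (9, 6, 6) (insufficient r3)


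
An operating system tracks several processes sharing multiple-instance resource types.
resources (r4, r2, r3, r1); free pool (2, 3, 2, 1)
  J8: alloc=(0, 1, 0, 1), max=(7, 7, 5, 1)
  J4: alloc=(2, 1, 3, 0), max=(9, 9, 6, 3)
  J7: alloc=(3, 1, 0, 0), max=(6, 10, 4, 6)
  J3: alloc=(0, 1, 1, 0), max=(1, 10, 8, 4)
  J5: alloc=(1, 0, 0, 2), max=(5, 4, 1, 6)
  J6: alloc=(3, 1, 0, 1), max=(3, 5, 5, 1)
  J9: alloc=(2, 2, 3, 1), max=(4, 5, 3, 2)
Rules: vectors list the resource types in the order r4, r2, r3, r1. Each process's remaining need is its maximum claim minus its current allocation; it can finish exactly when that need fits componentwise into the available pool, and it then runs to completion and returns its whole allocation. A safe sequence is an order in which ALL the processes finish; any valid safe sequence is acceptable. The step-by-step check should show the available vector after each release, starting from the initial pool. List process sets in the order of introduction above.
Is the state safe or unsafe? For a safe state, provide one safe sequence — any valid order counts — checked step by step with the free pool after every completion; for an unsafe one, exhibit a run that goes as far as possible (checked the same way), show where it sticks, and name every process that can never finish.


UNSAFE — no complete ordering exists.
Key observation: once J9, J6, J8, J5 finish, the pool peaks at (8, 7, 5, 6) — and every remaining process still needs more r2 than that.
The run J9, J6, J8, J5 cannot be extended any further. Step-by-step check:
  pool = (2, 3, 2, 1)
  run J9 (needs (2, 3, 0, 1), free (2, 3, 2, 1)); after release of (2, 2, 3, 1) the pool is (4, 5, 5, 2)
  run J6 (needs (0, 4, 5, 0), free (4, 5, 5, 2)); after release of (3, 1, 0, 1) the pool is (7, 6, 5, 3)
  run J8 (needs (7, 6, 5, 0), free (7, 6, 5, 3)); after release of (0, 1, 0, 1) the pool is (7, 7, 5, 4)
  run J5 (needs (4, 4, 1, 4), free (7, 7, 5, 4)); after release of (1, 0, 0, 2) the pool is (8, 7, 5, 6)
  blocked: J4 wants (7, 8, 3, 3), pool (8, 7, 5, 6) — not enough r2
  blocked: J7 wants (3, 9, 4, 6), pool (8, 7, 5, 6) — not enough r2
  blocked: J3 wants (1, 9, 7, 4), pool (8, 7, 5, 6) — not enough r2 and r3
Processes that can never finish: J4, J7 and J3.


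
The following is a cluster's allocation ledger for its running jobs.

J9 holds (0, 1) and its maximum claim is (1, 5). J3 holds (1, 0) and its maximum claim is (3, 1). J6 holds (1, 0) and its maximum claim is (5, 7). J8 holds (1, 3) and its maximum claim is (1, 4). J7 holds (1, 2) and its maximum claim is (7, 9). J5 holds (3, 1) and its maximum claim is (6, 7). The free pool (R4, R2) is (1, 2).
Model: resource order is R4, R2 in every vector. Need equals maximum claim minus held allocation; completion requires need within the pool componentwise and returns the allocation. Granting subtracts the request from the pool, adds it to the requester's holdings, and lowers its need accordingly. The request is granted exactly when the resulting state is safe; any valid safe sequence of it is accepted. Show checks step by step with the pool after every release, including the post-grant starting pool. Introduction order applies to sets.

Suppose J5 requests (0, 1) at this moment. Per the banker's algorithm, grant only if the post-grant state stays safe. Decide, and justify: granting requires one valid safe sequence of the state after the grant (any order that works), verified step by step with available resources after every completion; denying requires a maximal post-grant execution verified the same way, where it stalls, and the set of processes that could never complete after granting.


GRANT: granting preserves safety; a valid post-grant sequence is J8, J3, J9, J5, J6, J7.
Key observation: granting shrinks the pool to (1, 1), yet J8 still fits and the chain goes through.
Verifying the post-grant state step by step:
  pool = (1, 1)
  J8: need (0, 1) fits (1, 1); releases (1, 3), pool now (2, 4)
  J3: need (2, 1) fits (2, 4); releases (1, 0), pool now (3, 4)
  J9: need (1, 4) fits (3, 4); releases (0, 1), pool now (3, 5)
  J5: need (3, 5) fits (3, 5); releases (3, 2), pool now (6, 7)
  J6: need (4, 7) fits (6, 7); releases (1, 0), pool now (7, 7)
  J7: need (6, 7) fits (7, 7); releases (1, 2), pool now (8, 9)


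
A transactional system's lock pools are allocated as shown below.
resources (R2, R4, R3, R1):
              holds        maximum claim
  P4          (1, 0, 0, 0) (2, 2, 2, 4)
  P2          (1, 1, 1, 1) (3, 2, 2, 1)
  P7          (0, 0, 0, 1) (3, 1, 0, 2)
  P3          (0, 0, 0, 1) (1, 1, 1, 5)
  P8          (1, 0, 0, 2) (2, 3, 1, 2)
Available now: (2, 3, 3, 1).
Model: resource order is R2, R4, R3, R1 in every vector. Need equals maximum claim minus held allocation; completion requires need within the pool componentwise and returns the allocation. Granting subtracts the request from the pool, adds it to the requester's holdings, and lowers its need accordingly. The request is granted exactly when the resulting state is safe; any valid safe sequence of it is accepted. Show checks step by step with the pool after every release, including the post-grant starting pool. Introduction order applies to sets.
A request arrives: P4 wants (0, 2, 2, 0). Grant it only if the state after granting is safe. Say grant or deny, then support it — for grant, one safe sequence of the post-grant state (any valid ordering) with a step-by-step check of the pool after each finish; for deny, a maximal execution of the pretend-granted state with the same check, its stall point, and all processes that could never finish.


DENY: after the grant no complete ordering would exist.
Key observation: after P2, P7 the pool peaks at (3, 2, 2, 3), and each blocked process is short somewhere: P4 on R1; P3 on R1; P8 on R4.
After a pretend grant, a maximal execution: P2, P7 — then nothing else fits. Step-by-step check:
  pool = (2, 1, 1, 1)
  run P2 (needs (2, 1, 1, 0), free (2, 1, 1, 1)); after release of (1, 1, 1, 1) the pool is (3, 2, 2, 2)
  run P7 (needs (3, 1, 0, 1), free (3, 2, 2, 2)); after release of (0, 0, 0, 1) the pool is (3, 2, 2, 3)
  blocked: P4 wants (1, 0, 0, 4), pool (3, 2, 2, 3) — not enough R1
  blocked: P3 wants (1, 1, 1, 4), pool (3, 2, 2, 3) — not enough R1
  blocked: P8 wants (1, 3, 1, 0), pool (3, 2, 2, 3) — not enough R4
Processes that could never finish after the grant: P4, P3 and P8.


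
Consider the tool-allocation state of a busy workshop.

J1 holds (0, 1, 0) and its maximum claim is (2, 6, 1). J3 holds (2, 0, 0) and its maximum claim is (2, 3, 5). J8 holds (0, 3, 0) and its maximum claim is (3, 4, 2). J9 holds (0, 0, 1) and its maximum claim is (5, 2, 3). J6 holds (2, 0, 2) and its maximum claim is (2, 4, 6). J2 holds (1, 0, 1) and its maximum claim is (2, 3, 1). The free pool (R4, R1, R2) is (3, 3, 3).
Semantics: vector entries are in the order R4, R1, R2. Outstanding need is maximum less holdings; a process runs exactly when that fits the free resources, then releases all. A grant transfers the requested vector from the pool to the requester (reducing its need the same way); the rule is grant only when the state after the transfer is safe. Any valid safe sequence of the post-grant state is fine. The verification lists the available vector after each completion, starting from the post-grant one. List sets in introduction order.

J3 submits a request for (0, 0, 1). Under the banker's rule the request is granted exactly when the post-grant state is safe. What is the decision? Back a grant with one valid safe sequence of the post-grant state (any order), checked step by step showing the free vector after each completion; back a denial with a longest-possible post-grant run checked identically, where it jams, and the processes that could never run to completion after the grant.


DENY — the pretend-granted state is unsafe.
Key observation: after J8, J2, J1 the pool peaks at (4, 7, 3), and each blocked process is short somewhere: J3 on R2; J9 on R4; J6 on R2.
After a pretend grant, a maximal execution: J8, J2, J1 — then nothing else fits. Walking it through:
  pool = (3, 3, 2)
  J8 needs (3, 1, 2) <= (3, 3, 2) -> finishes; pool += (0, 3, 0) = (3, 6, 2)
  J2 needs (1, 3, 0) <= (3, 6, 2) -> finishes; pool += (1, 0, 1) = (4, 6, 3)
  J1 needs (2, 5, 1) <= (4, 6, 3) -> finishes; pool += (0, 1, 0) = (4, 7, 3)
  J3 still needs (0, 3, 4) but only (4, 7, 3) is free — short on R2
  J9 still needs (5, 2, 2) but only (4, 7, 3) is free — short on R4
  J6 still needs (0, 4, 4) but only (4, 7, 3) is free — short on R2
Post-grant, the permanently blocked set is J3, J9 and J6.


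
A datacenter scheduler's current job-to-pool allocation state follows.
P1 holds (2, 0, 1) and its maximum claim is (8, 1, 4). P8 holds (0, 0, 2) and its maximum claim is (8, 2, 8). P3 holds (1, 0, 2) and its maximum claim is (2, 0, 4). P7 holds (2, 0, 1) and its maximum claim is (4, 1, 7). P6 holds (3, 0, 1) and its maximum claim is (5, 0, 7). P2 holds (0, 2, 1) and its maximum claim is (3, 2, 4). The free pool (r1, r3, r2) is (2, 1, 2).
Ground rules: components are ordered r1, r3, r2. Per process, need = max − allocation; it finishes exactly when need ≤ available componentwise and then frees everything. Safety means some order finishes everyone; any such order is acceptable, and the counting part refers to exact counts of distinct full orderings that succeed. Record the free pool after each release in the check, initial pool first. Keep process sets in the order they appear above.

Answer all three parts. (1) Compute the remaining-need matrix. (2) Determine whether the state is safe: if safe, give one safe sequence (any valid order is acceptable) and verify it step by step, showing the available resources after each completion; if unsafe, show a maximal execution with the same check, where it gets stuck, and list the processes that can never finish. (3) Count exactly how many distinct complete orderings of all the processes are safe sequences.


(1) Need matrix, components ordered r1, r3, r2:
  P1: (6, 1, 3)
  P8: (8, 2, 6)
  P3: (1, 0, 2)
  P7: (2, 1, 6)
  P6: (2, 0, 6)
  P2: (3, 0, 3)
(2) The state is UNSAFE.
Key observation: after P3, P2 the pool peaks at (3, 3, 5), and each blocked process is short somewhere: P1 on r1; P8 on r1, r2; P7 on r2; P6 on r2.
Going as far as possible: P3, P2; after that, nothing fits. Walking it through:
  pool = (2, 1, 2)
  P3: need (1, 0, 2) fits (2, 1, 2); releases (1, 0, 2), pool now (3, 1, 4)
  P2: need (3, 0, 3) fits (3, 1, 4); releases (0, 2, 1), pool now (3, 3, 5)
  P1 still needs (6, 1, 3) but only (3, 3, 5) is free — short on r1
  P8 still needs (8, 2, 6) but only (3, 3, 5) is free — short on r1 and r2
  P7 still needs (2, 1, 6) but only (3, 3, 5) is free — short on r2
  P6 still needs (2, 0, 6) but only (3, 3, 5) is free — short on r2
Permanently blocked: P1, P8, P7 and P6.
(3) Precisely 0 of the possible complete orderings are safe sequences.


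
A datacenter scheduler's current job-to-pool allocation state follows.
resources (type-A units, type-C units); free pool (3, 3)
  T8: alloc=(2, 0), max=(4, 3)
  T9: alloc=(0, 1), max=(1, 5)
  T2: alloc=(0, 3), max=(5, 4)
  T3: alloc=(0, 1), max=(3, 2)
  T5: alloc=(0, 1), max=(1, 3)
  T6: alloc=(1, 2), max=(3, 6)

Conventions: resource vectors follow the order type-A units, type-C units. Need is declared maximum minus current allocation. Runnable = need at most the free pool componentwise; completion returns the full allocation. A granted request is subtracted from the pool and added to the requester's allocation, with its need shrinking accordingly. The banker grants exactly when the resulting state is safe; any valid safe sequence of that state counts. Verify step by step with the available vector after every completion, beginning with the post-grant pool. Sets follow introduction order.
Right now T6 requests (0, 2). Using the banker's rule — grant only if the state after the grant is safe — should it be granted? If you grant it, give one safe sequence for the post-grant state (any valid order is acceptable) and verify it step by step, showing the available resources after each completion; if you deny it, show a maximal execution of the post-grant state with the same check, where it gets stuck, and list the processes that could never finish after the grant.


GRANT — the state after the grant stays safe, e.g. via T3, T5, T8, T6, T9, T2.
Key observation: with (3, 1) left after the transfer, T3 can run at once — the state stays safe.
Check on the post-grant state, step by step:
  pool = (3, 1)
  run T3 (needs (3, 1), free (3, 1)); after release of (0, 1) the pool is (3, 2)
  run T5 (needs (1, 2), free (3, 2)); after release of (0, 1) the pool is (3, 3)
  run T8 (needs (2, 3), free (3, 3)); after release of (2, 0) the pool is (5, 3)
  run T6 (needs (2, 2), free (5, 3)); after release of (1, 4) the pool is (6, 7)
  run T9 (needs (1, 4), free (6, 7)); after release of (0, 1) the pool is (6, 8)
  run T2 (needs (5, 1), free (6, 8)); after release of (0, 3) the pool is (6, 11)


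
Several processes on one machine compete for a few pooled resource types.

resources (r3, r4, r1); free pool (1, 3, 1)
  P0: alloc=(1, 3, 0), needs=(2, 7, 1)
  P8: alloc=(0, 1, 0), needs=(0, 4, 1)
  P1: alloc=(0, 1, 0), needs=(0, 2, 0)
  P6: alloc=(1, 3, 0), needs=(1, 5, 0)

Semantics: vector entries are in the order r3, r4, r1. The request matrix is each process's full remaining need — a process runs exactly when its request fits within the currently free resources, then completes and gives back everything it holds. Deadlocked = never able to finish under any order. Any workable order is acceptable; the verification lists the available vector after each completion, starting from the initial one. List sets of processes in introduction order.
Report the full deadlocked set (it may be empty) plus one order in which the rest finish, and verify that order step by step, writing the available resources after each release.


The deadlocked set is empty.
Key observation: there is always a runnable process — P1 first — so the state unwinds completely.
The rest can finish in the order P1, P8, P6, P0. Walking it through:
  pool = (1, 3, 1)
  P1: need (0, 2, 0) fits (1, 3, 1); releases (0, 1, 0), pool now (1, 4, 1)
  P8: need (0, 4, 1) fits (1, 4, 1); releases (0, 1, 0), pool now (1, 5, 1)
  P6: need (1, 5, 0) fits (1, 5, 1); releases (1, 3, 0), pool now (2, 8, 1)
  P0: need (2, 7, 1) fits (2, 8, 1); releases (1, 3, 0), pool now (3, 11, 1)


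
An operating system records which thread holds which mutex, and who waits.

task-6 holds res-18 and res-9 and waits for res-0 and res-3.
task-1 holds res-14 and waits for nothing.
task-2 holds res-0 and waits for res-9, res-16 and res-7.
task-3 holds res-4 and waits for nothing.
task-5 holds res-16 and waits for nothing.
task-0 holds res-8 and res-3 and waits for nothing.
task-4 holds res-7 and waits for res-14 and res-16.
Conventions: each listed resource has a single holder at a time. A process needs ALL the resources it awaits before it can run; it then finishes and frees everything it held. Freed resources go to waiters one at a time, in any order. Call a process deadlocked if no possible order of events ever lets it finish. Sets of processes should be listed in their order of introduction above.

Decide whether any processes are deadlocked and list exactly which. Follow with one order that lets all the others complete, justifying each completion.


Deadlocked: task-6 and task-2.
Key observation: the waits loop around task-6 -> task-2 -> task-6 with no way out; no other process is dragged down with it.
A valid finishing order for the others: task-5, task-0, task-3, task-1, task-4.
Verifying each step:
  run task-5 (it waits on nothing); releases res-16
  run task-0 (it waits on nothing); releases res-8 and res-3
  run task-3 (it waits on nothing); releases res-4
  run task-1 (it waits on nothing); releases res-14
  run task-4 (all its waits — res-14 and res-16 — are resolved); releases res-7


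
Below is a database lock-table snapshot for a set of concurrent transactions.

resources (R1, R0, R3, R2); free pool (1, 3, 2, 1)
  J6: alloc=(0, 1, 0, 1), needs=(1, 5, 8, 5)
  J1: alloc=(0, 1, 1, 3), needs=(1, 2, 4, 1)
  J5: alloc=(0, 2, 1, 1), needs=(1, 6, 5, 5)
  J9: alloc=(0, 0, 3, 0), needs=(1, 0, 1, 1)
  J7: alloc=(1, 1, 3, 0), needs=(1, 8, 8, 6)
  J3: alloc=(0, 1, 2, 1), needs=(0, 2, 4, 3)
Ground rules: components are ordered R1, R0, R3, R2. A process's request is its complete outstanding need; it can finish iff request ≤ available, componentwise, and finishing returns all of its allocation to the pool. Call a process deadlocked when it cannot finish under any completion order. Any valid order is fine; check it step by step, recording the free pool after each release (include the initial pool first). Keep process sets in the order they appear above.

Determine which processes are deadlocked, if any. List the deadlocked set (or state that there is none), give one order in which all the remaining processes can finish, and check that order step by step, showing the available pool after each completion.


No process is deadlocked.
Key observation: starting with J9, each completion frees enough for the next — no one is permanently blocked.
The rest can finish in the order J9, J1, J3, J6, J5, J7. Step-by-step check:
  pool = (1, 3, 2, 1)
  J9 needs (1, 0, 1, 1) <= (1, 3, 2, 1) -> finishes; pool += (0, 0, 3, 0) = (1, 3, 5, 1)
  J1 needs (1, 2, 4, 1) <= (1, 3, 5, 1) -> finishes; pool += (0, 1, 1, 3) = (1, 4, 6, 4)
  J3 needs (0, 2, 4, 3) <= (1, 4, 6, 4) -> finishes; pool += (0, 1, 2, 1) = (1, 5, 8, 5)
  J6 needs (1, 5, 8, 5) <= (1, 5, 8, 5) -> finishes; pool += (0, 1, 0, 1) = (1, 6, 8, 6)
  J5 needs (1, 6, 5, 5) <= (1, 6, 8, 6) -> finishes; pool += (0, 2, 1, 1) = (1, 8, 9, 7)
  J7 needs (1, 8, 8, 6) <= (1, 8, 9, 7) -> finishes; pool += (1, 1, 3, 0) = (2, 9, 12, 7)


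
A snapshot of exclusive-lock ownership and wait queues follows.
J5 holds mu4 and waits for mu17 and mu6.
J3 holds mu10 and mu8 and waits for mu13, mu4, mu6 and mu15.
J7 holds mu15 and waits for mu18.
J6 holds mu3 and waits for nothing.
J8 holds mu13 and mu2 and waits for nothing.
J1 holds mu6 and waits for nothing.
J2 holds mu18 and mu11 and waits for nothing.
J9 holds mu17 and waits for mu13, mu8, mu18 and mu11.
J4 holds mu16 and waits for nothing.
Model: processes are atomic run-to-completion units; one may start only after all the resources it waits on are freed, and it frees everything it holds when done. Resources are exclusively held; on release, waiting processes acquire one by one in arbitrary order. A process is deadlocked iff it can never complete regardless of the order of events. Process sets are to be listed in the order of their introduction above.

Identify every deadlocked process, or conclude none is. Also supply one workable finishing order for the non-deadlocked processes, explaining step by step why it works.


Deadlocked: J5, J3 and J9.
Key observation: along J5 -> J9 -> J3 -> J5, each member waits on what the next one holds — a deadlock; no other process is dragged down with it.
A valid finishing order for the others: J2, J1, J7, J8, J4, J6.
Check, step by step:
  J2: no waits; runs immediately, freeing mu18 and mu11
  J1: no waits; runs immediately, freeing mu6
  run J7 (all its waits — mu18 — are resolved); releases mu15
  J8: no waits; runs immediately, freeing mu13 and mu2
  J4: no waits; runs immediately, freeing mu16
  J6: no waits; runs immediately, freeing mu3


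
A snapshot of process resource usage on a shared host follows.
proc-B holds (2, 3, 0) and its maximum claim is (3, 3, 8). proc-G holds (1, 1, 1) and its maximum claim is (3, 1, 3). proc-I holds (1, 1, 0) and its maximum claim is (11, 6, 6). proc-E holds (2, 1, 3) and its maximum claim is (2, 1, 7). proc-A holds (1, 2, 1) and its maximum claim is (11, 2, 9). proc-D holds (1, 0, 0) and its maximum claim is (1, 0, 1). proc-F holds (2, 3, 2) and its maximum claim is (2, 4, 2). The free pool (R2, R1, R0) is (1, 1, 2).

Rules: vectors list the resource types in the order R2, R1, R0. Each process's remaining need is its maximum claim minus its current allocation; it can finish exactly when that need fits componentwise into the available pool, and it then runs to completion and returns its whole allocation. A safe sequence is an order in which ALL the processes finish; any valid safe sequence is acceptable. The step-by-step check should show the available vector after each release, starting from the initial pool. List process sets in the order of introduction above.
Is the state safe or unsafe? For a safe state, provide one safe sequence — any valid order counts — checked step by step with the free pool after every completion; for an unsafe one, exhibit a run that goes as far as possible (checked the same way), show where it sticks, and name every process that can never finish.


The state is UNSAFE.
Key observation: no order helps: past proc-D, proc-F, proc-G, proc-E, proc-B, the free pool tops out at (9, 9, 8), below what each blocked process needs in R2.
Going as far as possible: proc-D, proc-F, proc-G, proc-E, proc-B; after that, nothing fits. Walking it through:
  pool = (1, 1, 2)
  proc-D: need (0, 0, 1) fits (1, 1, 2); releases (1, 0, 0), pool now (2, 1, 2)
  proc-F: need (0, 1, 0) fits (2, 1, 2); releases (2, 3, 2), pool now (4, 4, 4)
  proc-G: need (2, 0, 2) fits (4, 4, 4); releases (1, 1, 1), pool now (5, 5, 5)
  proc-E: need (0, 0, 4) fits (5, 5, 5); releases (2, 1, 3), pool now (7, 6, 8)
  proc-B: need (1, 0, 8) fits (7, 6, 8); releases (2, 3, 0), pool now (9, 9, 8)
  proc-I still needs (10, 5, 6) but only (9, 9, 8) is free — short on R2
  proc-A still needs (10, 0, 8) but only (9, 9, 8) is free — short on R2
Never able to finish: proc-I and proc-A.


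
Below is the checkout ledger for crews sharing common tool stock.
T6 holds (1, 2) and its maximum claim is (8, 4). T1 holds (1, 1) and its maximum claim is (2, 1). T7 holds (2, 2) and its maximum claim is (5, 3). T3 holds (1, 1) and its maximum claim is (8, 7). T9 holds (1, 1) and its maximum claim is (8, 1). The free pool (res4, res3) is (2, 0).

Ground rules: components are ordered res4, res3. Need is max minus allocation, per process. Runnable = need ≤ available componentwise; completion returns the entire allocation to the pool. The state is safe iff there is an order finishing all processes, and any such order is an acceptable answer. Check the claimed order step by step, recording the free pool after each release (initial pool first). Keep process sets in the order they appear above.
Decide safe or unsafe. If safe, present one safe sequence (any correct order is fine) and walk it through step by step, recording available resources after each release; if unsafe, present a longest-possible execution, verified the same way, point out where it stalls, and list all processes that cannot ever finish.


The state is UNSAFE.
Key observation: even finishing T1, T7 leaves just (5, 3) free — too little res4 for any of the remaining processes.
The run T1, T7 cannot be extended any further. Walking it through:
  pool = (2, 0)
  run T1 (needs (1, 0), free (2, 0)); after release of (1, 1) the pool is (3, 1)
  run T7 (needs (3, 1), free (3, 1)); after release of (2, 2) the pool is (5, 3)
  T6 cannot run: need (7, 2) vs free (5, 3) (insufficient res4)
  T3 cannot run: need (7, 6) vs free (5, 3) (insufficient res4 and res3)
  T9 cannot run: need (7, 0) vs free (5, 3) (insufficient res4)
Processes that can never finish: T6, T3 and T9.


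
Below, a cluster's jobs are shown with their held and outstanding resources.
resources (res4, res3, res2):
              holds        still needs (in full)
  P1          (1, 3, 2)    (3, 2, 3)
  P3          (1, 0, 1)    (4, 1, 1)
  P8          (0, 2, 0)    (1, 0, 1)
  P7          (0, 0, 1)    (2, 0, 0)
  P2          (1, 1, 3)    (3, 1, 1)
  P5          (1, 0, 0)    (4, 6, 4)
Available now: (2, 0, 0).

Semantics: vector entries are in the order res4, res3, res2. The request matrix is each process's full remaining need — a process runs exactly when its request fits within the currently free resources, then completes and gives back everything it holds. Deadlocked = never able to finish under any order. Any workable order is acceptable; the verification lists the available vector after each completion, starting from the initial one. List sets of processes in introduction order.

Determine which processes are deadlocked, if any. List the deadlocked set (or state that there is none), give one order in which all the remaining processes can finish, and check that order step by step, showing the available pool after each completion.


The deadlocked set is P1, P3, P2 and P5.
Key observation: even finishing P7, P8 leaves just (2, 2, 1) free — too little res4 for any of the remaining processes.
One completion order for the rest: P7, P8. Verifying each step:
  pool = (2, 0, 0)
  P7 needs (2, 0, 0) <= (2, 0, 0) -> finishes; pool += (0, 0, 1) = (2, 0, 1)
  P8 needs (1, 0, 1) <= (2, 0, 1) -> finishes; pool += (0, 2, 0) = (2, 2, 1)
None of the blocked processes ever fits:
  P1 still needs (3, 2, 3) but only (2, 2, 1) is free — short on res4 and res2
  P3 still needs (4, 1, 1) but only (2, 2, 1) is free — short on res4
  P2 still needs (3, 1, 1) but only (2, 2, 1) is free — short on res4
  P5 still needs (4, 6, 4) but only (2, 2, 1) is free — short on res4, res3 and res2


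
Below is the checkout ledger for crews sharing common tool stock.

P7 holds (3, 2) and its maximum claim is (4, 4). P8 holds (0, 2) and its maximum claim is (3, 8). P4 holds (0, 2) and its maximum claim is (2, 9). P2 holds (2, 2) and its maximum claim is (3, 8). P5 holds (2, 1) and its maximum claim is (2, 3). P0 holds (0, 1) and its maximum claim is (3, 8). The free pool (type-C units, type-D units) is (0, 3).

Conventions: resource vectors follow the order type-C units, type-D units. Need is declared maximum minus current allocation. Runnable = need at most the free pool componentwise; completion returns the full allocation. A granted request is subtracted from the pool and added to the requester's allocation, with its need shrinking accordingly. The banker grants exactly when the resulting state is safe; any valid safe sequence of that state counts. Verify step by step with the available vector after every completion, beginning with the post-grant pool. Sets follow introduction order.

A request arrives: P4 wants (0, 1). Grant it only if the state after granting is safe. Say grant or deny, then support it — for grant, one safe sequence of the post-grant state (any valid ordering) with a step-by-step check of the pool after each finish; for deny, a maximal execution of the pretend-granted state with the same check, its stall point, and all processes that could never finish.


DENY: after the grant no complete ordering would exist.
Key observation: once P5, P7 finish, the pool peaks at (5, 5) — and every remaining process still needs more type-D units than that.
On the post-grant state, P5, P7 is a maximal run — nothing extends it. Check, step by step:
  pool = (0, 2)
  P5 needs (0, 2) <= (0, 2) -> finishes; pool += (2, 1) = (2, 3)
  P7 needs (1, 2) <= (2, 3) -> finishes; pool += (3, 2) = (5, 5)
  blocked: P8 wants (3, 6), pool (5, 5) — not enough type-D units
  blocked: P4 wants (2, 6), pool (5, 5) — not enough type-D units
  blocked: P2 wants (1, 6), pool (5, 5) — not enough type-D units
  blocked: P0 wants (3, 7), pool (5, 5) — not enough type-D units
Processes that could never finish after the grant: P8, P4, P2 and P0.


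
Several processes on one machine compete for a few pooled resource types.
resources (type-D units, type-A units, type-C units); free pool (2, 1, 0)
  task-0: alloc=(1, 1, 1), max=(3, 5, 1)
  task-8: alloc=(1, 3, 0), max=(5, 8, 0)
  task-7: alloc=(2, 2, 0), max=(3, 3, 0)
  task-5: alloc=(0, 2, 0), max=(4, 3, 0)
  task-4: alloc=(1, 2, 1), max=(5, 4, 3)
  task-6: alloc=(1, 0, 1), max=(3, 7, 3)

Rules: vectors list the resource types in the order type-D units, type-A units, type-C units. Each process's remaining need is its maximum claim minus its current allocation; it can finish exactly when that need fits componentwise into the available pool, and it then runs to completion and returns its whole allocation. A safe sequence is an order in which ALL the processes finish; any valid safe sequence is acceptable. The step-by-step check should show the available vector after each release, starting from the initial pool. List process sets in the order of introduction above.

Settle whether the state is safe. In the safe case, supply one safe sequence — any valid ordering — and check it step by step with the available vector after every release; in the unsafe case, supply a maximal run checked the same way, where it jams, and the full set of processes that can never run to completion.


UNSAFE — no complete ordering exists.
Key observation: type-C units is the bottleneck — with task-7, task-5, task-0, task-8 done the pool holds (6, 9, 1), short of every remaining need.
A maximal execution: task-7, task-5, task-0, task-8 — then nothing else fits. Verifying each step:
  pool = (2, 1, 0)
  run task-7 (needs (1, 1, 0), free (2, 1, 0)); after release of (2, 2, 0) the pool is (4, 3, 0)
  run task-5 (needs (4, 1, 0), free (4, 3, 0)); after release of (0, 2, 0) the pool is (4, 5, 0)
  run task-0 (needs (2, 4, 0), free (4, 5, 0)); after release of (1, 1, 1) the pool is (5, 6, 1)
  run task-8 (needs (4, 5, 0), free (5, 6, 1)); after release of (1, 3, 0) the pool is (6, 9, 1)
  blocked: task-4 wants (4, 2, 2), pool (6, 9, 1) — not enough type-C units
  blocked: task-6 wants (2, 7, 2), pool (6, 9, 1) — not enough type-C units
Processes that can never finish: task-4 and task-6.


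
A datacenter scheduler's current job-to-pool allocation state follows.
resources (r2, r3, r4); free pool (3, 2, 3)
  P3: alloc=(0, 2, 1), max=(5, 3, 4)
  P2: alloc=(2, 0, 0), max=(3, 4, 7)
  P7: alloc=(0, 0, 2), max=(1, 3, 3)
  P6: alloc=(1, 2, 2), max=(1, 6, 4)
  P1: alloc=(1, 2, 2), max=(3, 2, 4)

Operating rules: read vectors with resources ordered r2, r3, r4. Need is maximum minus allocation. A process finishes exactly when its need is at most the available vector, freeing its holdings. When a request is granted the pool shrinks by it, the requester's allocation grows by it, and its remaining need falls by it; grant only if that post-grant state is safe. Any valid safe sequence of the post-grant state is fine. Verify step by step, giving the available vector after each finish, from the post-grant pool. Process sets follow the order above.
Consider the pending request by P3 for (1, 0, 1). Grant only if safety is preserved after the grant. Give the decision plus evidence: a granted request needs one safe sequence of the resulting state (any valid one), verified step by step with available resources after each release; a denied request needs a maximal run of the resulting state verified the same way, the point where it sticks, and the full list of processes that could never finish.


GRANT. The post-grant state is safe; one safe sequence: P1, P6, P3, P7, P2.
Key observation: post-grant, (2, 2, 2) remains, and an order beginning with P1 completes everyone.
Check on the post-grant state, step by step:
  pool = (2, 2, 2)
  P1: need (2, 0, 2) fits (2, 2, 2); releases (1, 2, 2), pool now (3, 4, 4)
  P6: need (0, 4, 2) fits (3, 4, 4); releases (1, 2, 2), pool now (4, 6, 6)
  P3: need (4, 1, 2) fits (4, 6, 6); releases (1, 2, 2), pool now (5, 8, 8)
  P7: need (1, 3, 1) fits (5, 8, 8); releases (0, 0, 2), pool now (5, 8, 10)
  P2: need (1, 4, 7) fits (5, 8, 10); releases (2, 0, 0), pool now (7, 8, 10)


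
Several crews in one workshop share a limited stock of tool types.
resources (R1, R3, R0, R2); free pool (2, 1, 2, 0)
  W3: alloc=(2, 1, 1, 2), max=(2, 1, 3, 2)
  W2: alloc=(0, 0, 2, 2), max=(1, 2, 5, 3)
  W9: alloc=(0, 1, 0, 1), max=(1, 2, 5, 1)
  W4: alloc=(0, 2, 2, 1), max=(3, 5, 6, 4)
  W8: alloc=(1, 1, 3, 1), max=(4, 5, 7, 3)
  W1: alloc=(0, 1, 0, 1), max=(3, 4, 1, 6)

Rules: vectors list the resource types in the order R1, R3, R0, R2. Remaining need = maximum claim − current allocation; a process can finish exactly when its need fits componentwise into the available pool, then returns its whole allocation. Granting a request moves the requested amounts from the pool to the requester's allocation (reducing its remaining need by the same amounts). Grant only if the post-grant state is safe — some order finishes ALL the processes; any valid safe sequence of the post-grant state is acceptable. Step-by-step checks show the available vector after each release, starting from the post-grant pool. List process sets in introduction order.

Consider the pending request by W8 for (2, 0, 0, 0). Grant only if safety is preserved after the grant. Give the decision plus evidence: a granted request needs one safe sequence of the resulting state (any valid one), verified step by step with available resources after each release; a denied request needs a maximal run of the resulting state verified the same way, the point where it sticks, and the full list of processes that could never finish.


DENY: after the grant no complete ordering would exist.
Key observation: after W3, W2, W9 the pool peaks at (2, 3, 5, 5), and each blocked process is short somewhere: W4 on R1; W8 on R3; W1 on R1.
On the post-grant state, W3, W2, W9 is a maximal run — nothing extends it. Walking it through:
  pool = (0, 1, 2, 0)
  W3: need (0, 0, 2, 0) fits (0, 1, 2, 0); releases (2, 1, 1, 2), pool now (2, 2, 3, 2)
  W2: need (1, 2, 3, 1) fits (2, 2, 3, 2); releases (0, 0, 2, 2), pool now (2, 2, 5, 4)
  W9: need (1, 1, 5, 0) fits (2, 2, 5, 4); releases (0, 1, 0, 1), pool now (2, 3, 5, 5)
  blocked: W4 wants (3, 3, 4, 3), pool (2, 3, 5, 5) — not enough R1
  blocked: W8 wants (1, 4, 4, 2), pool (2, 3, 5, 5) — not enough R3
  blocked: W1 wants (3, 3, 1, 5), pool (2, 3, 5, 5) — not enough R1
Processes that could never finish after the grant: W4, W8 and W1.


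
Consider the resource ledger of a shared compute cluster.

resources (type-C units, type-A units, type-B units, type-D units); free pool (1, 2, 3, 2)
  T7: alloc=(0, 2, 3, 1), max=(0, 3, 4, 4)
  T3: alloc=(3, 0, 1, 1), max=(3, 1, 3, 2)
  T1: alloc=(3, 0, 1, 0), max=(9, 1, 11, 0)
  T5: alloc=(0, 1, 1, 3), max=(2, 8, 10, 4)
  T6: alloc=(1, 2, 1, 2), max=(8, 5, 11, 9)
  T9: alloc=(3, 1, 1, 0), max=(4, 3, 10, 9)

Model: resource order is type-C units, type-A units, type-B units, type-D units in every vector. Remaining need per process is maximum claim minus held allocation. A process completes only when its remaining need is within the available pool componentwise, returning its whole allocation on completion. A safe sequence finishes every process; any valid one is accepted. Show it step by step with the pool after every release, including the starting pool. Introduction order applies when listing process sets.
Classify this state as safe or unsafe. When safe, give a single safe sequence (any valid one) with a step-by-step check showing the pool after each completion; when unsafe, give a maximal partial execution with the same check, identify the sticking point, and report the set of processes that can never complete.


UNSAFE.
Key observation: the pool after T3, T7 is (4, 4, 7, 4); every surviving request exceeds it in type-B units, so progress ends there.
The run T3, T7 cannot be extended any further. Check, step by step:
  pool = (1, 2, 3, 2)
  T3: need (0, 1, 2, 1) fits (1, 2, 3, 2); releases (3, 0, 1, 1), pool now (4, 2, 4, 3)
  T7: need (0, 1, 1, 3) fits (4, 2, 4, 3); releases (0, 2, 3, 1), pool now (4, 4, 7, 4)
  T1 still needs (6, 1, 10, 0) but only (4, 4, 7, 4) is free — short on type-C units and type-B units
  T5 still needs (2, 7, 9, 1) but only (4, 4, 7, 4) is free — short on type-A units and type-B units
  T6 still needs (7, 3, 10, 7) but only (4, 4, 7, 4) is free — short on type-C units, type-B units and type-D units
  T9 still needs (1, 2, 9, 9) but only (4, 4, 7, 4) is free — short on type-B units and type-D units
Permanently blocked: T1, T5, T6 and T9.


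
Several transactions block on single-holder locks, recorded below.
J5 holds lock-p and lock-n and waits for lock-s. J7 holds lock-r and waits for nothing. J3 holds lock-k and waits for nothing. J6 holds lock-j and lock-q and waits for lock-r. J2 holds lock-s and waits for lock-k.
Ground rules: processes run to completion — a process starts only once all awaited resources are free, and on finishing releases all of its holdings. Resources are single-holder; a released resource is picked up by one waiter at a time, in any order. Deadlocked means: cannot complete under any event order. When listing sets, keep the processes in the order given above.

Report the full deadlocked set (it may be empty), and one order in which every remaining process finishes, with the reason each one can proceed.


The deadlocked set is empty.
Key observation: there is no circular wait here — follow any chain and it reaches a process that is free to run now.
The rest can finish in the order J3, J2, J7, J6, J5.
Check, step by step:
  J3 waits on nothing -> runs at once and releases lock-k
  run J2 (all its waits — lock-k — are resolved); releases lock-s
  J7 waits on nothing -> runs at once and releases lock-r
  run J6 (all its waits — lock-r — are resolved); releases lock-j and lock-q
  run J5 (all its waits — lock-s — are resolved); releases lock-p and lock-n


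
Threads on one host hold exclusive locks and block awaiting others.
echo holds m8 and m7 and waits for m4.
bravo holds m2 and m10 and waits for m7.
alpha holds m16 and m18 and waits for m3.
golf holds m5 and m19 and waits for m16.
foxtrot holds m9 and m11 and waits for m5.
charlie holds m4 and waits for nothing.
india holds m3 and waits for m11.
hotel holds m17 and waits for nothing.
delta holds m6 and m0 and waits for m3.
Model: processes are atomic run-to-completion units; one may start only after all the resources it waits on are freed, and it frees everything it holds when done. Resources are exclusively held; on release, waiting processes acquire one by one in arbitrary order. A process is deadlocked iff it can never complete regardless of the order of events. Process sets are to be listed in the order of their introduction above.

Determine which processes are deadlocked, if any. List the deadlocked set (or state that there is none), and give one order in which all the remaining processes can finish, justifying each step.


Deadlocked set: alpha, golf, foxtrot, india and delta.
Key observation: the waits loop around alpha -> india -> foxtrot -> golf -> alpha with no way out; delta waits into the deadlock from upstream.
One completion order for the rest: charlie, hotel, echo, bravo.
Verifying each step:
  run charlie (it waits on nothing); releases m4
  run hotel (it waits on nothing); releases m17
  run echo (all its waits — m4 — are resolved); releases m8 and m7
  run bravo (all its waits — m7 — are resolved); releases m2 and m10
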